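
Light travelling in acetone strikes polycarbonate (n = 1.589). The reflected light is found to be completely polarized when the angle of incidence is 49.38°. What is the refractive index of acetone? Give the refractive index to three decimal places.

Full polarization of the reflected beam means tan θ_B = n₂/n₁, where n₁ is the incident medium (acetone).
n₁ = n₂ / tan θ_B = 1.589 / tan 49.38° = 1.363.

n ≈ 1.363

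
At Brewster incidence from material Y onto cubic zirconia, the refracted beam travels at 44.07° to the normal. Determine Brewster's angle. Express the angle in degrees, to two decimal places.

θ_B ≈ 45.93°

Brewster's condition makes the reflected and refracted beams perpendicular: θ_B + θ_t = 90°.
θ_B = 90° − 44.07° = 45.93°.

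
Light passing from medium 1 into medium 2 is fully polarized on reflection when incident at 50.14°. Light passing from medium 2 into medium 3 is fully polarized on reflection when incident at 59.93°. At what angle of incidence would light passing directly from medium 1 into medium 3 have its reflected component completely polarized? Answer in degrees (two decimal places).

Each Brewster angle gives a ratio: n₂/n₁ = tan 50.14° = 1.1977, n₃/n₂ = tan 59.93° = 1.7272.
Multiplying, n₃/n₁ = 1.1977 × 1.7272 = 2.0686, and θ_B(1→3) = arctan 2.0686 = 64.20°.

θ_B ≈ 64.20°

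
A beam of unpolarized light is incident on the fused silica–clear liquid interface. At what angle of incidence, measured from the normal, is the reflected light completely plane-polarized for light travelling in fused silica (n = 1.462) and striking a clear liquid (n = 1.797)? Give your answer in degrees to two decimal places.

The reflected p-component vanishes when tan θ_B = n₂/n₁.
tan θ_B = n₂/n₁ = 1.797/1.462 = 1.2291.
So θ_B = arctan 1.2291 = 50.87°.

θ_B ≈ 50.87°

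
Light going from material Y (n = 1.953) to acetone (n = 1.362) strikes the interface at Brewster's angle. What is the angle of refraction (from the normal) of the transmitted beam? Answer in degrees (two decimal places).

θ_t ≈ 55.11°

θ_B = arctan(n₂/n₁) = arctan(1.362/1.953) = 34.89°.
Since θ_B + θ_t = 90° at Brewster incidence, θ_t = 90° − 34.89° = 55.11°.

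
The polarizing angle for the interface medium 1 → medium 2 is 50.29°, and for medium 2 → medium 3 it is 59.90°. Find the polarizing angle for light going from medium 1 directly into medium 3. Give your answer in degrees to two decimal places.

θ_B ≈ 64.29°

Each Brewster angle gives a ratio: n₂/n₁ = tan 50.29° = 1.2041, n₃/n₂ = tan 59.90° = 1.7251.
Multiplying, n₃/n₁ = 1.2041 × 1.7251 = 2.0771, and θ_B(1→3) = arctan 2.0771 = 64.29°.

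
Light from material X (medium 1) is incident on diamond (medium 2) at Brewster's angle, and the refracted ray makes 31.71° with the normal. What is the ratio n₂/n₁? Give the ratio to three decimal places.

n₂/n₁ ≈ 1.619

θ_B + θ_t = 90°, so θ_B = 90° − 31.71° = 58.29°.
tan θ_B = n₂/n₁, so n₂/n₁ = tan 58.29° = 1.619.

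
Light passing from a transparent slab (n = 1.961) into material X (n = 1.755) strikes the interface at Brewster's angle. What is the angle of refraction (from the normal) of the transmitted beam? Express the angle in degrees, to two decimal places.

θ_B = arctan(n₂/n₁) = arctan(1.755/1.961) = 41.83°.
Since θ_B + θ_t = 90° at Brewster incidence, θ_t = 90° − 41.83° = 48.17°.

θ_t ≈ 48.17°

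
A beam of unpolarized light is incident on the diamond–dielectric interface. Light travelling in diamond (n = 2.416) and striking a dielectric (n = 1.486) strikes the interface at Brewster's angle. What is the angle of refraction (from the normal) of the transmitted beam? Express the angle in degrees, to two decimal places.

First find Brewster's angle: tan θ_B = 1.486/2.416 = 0.6151, giving θ_B = 31.59°.
At Brewster's angle the reflected and refracted rays are perpendicular, so θ_t = 90° − θ_B = 90° − 31.59° = 58.41°.

θ_t ≈ 58.41°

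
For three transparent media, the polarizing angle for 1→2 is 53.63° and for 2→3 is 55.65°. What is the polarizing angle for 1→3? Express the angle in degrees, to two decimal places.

Each Brewster angle gives a ratio: n₂/n₁ = tan 53.63° = 1.3579, n₃/n₂ = tan 55.65° = 1.4632.
So n₃/n₁ = (n₂/n₁)(n₃/n₂) = 1.3579 × 1.4632 = 1.9868.
θ_B(1→3) = arctan(1.9868) = 63.28°.

θ_B ≈ 63.28°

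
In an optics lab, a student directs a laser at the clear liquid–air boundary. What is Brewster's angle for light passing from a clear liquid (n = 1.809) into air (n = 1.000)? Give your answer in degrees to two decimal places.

At Brewster's angle the reflected and refracted rays are perpendicular, which with Snell's law gives tan θ_B = n₂/n₁.
Brewster's condition: tan θ_B = n₂/n₁ = 1.000/1.809 = 0.5528.
So θ_B = arctan 0.5528 = 28.93°.

θ_B ≈ 28.93°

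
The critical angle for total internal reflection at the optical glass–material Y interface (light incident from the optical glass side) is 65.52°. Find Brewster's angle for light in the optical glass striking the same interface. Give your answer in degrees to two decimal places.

θ_B ≈ 42.31°

At the critical angle sin θ_c = n₂/n₁, giving n₂/n₁ = sin 65.52° = 0.9101.
Then tan θ_B = n₂/n₁ = 0.9101, so θ_B = arctan 0.9101 = 42.31°.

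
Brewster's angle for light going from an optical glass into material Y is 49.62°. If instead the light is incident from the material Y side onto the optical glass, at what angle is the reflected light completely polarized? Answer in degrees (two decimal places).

θ_B' ≈ 40.38°

Reversing the direction swaps n₁ and n₂, so tan θ_B' = 1/tan θ_B and θ_B' = 90° − θ_B.
Hence θ_B' = 90° − 49.62° = 40.38°.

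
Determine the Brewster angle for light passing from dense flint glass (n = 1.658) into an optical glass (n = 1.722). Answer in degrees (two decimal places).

Here n₂/n₁ = 1.722/1.658 = 1.0386, and Brewster's law gives tan θ_B = n₂/n₁.
θ_B = arctan(1.0386) = 46.08°.

θ_B ≈ 46.08°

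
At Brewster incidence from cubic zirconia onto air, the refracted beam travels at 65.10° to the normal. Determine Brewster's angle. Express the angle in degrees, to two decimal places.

At Brewster's angle the reflected and refracted rays are perpendicular, so θ_B + θ_t = 90°.
So θ_B = 90° − θ_t = 90° − 65.10° = 24.90°.

θ_B ≈ 24.90°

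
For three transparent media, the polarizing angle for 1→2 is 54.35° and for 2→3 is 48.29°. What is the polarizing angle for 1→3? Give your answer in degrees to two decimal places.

θ_B ≈ 57.41°

n₂/n₁ = tan 54.35° = 1.3942 and n₃/n₂ = tan 48.29° = 1.1220.
Multiplying, n₃/n₁ = 1.3942 × 1.1220 = 1.5643, and θ_B(1→3) = arctan 1.5643 = 57.41°.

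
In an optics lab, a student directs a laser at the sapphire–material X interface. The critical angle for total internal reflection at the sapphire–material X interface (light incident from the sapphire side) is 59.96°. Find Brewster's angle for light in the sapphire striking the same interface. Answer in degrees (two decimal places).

At the critical angle sin θ_c = n₂/n₁, giving n₂/n₁ = sin 59.96° = 0.8657.
Then tan θ_B = n₂/n₁ = 0.8657, so θ_B = arctan 0.8657 = 40.88°.

θ_B ≈ 40.88°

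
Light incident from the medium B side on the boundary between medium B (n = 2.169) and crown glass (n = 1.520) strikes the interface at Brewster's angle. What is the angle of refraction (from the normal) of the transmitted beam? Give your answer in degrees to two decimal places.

θ_B = arctan(n₂/n₁) = arctan(1.520/2.169) = 35.02°.
The refracted ray is perpendicular to the reflected ray, so θ_t = 90° − θ_B = 54.98°.

θ_t ≈ 54.98°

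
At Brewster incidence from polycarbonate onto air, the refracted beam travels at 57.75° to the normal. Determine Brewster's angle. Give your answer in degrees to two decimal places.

θ_B ≈ 32.25°

Brewster's condition makes the reflected and refracted beams perpendicular: θ_B + θ_t = 90°.
So θ_B = 90° − θ_t = 90° − 57.75° = 32.25°.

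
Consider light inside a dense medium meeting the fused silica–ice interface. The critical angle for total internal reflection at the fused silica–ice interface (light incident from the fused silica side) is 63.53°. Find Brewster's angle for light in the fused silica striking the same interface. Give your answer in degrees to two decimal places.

θ_B ≈ 41.83°

At the critical angle sin θ_c = n₂/n₁, giving n₂/n₁ = sin 63.53° = 0.8952.
Then tan θ_B = n₂/n₁ = 0.8952, so θ_B = arctan 0.8952 = 41.83°.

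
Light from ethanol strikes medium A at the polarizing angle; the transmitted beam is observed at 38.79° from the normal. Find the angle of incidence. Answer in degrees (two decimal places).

θ_B ≈ 51.21°

Brewster's condition makes the reflected and refracted beams perpendicular: θ_B + θ_t = 90°.
θ_B = 90° − 38.79° = 51.21°.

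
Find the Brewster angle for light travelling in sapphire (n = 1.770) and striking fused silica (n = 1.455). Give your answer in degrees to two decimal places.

θ_B ≈ 39.42°

tan θ_B = n₂/n₁ = 1.455/1.770 = 0.8220.
θ_B = arctan(0.8220) = 39.42°.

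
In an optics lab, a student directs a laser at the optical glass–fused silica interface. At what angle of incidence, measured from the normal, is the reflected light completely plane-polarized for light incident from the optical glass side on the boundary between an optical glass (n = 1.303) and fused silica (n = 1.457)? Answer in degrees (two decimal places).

The reflected p-component vanishes when tan θ_B = n₂/n₁.
tan θ_B = n₂/n₁ = 1.457/1.303 = 1.1182. Taking the arctangent, θ_B = 48.19°.

θ_B ≈ 48.19°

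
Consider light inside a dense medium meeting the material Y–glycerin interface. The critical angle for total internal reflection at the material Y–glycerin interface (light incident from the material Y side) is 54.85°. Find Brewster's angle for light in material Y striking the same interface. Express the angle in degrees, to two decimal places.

θ_B ≈ 39.27°

sin θ_c = n₂/n₁, so n₂/n₁ = sin 54.85° = 0.8176.
Brewster: tan θ_B = n₂/n₁ = 0.8176.
θ_B = arctan(0.8176) = 39.27°.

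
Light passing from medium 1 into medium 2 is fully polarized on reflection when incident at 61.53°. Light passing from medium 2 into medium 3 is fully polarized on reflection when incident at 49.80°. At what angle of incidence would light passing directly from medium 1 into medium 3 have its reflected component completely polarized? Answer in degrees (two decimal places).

θ_B ≈ 65.38°

tan θ_B(1→2) = n₂/n₁ = tan 61.53° = 1.8441.
tan θ_B(2→3) = n₃/n₂ = tan 49.80° = 1.1833.
So n₃/n₁ = (n₂/n₁)(n₃/n₂) = 1.8441 × 1.1833 = 2.1822.
θ_B(1→3) = arctan(2.1822) = 65.38°.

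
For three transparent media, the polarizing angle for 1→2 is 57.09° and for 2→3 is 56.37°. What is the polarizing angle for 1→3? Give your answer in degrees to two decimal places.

θ_B ≈ 66.71°

tan θ_B(1→2) = n₂/n₁ = tan 57.09° = 1.5452.
tan θ_B(2→3) = n₃/n₂ = tan 56.37° = 1.5034.
n₃/n₁ = 2.3230. Then tan θ_B(1→3) = n₃/n₁, so θ_B(1→3) = arctan(2.3230) = 66.71°.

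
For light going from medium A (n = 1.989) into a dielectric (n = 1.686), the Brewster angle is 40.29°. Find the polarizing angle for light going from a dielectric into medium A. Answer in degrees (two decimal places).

θ_B' ≈ 49.71°

tan θ_B' = n₁/n₂ = 1/tan θ_B, so θ_B' = 90° − θ_B.
θ_B' = 90° − 40.29° = 49.71°.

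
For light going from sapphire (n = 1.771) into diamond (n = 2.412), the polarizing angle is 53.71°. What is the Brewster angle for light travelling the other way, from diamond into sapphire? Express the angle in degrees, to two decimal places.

tan θ_B' = n₁/n₂ = 1/tan θ_B, so θ_B' = 90° − θ_B.
θ_B' = 90° − 53.71° = 36.29°.

θ_B' ≈ 36.29°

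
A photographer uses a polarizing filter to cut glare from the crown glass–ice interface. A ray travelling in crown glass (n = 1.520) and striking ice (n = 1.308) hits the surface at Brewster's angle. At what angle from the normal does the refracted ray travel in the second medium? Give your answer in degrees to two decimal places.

θ_t ≈ 49.29°

First find Brewster's angle: tan θ_B = 1.308/1.520 = 0.8605, giving θ_B = 40.71°.
At Brewster's angle the reflected and refracted rays are perpendicular, so θ_t = 90° − θ_B = 90° − 40.71° = 49.29°.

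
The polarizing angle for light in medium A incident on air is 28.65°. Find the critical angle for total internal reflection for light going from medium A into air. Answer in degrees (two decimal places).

θ_c ≈ 33.12°

From Brewster, n₂/n₁ = tan θ_B = tan 28.65° = 0.5464.
Then sin θ_c = n₂/n₁ = 0.5464, so θ_c = arcsin 0.5464 = 33.12°.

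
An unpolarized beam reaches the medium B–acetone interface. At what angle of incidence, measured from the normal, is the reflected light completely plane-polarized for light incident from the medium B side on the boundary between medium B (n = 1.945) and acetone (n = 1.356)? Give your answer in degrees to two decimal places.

Brewster's condition: tan θ_B = n₂/n₁ = 1.356/1.945 = 0.6972. Taking the arctangent, θ_B = 34.88°.

θ_B ≈ 34.88°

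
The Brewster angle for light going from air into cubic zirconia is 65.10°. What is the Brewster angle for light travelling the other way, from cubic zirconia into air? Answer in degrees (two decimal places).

The two Brewster angles are complementary: θ_B' = 90° − θ_B = 90° − 65.10° = 24.90°.

θ_B' ≈ 24.90°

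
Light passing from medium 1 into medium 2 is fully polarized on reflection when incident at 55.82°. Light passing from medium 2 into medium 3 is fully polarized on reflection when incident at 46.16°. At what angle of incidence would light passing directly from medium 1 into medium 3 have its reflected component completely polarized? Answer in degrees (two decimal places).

tan θ_B(1→2) = n₂/n₁ = tan 55.82° = 1.4726.
tan θ_B(2→3) = n₃/n₂ = tan 46.16° = 1.0413.
So n₃/n₁ = (n₂/n₁)(n₃/n₂) = 1.4726 × 1.0413 = 1.5334.
θ_B(1→3) = arctan(1.5334) = 56.89°.

θ_B ≈ 56.89°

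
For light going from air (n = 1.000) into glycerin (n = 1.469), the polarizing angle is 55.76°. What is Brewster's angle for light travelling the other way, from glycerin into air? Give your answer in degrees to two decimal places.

θ_B' ≈ 34.24°

tan θ_B' = n₁/n₂ = 1/tan θ_B, so θ_B' = 90° − θ_B.
θ_B' = 90° − 55.76° = 34.24°.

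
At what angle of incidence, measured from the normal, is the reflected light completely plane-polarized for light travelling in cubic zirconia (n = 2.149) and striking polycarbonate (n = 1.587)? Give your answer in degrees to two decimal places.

θ_B ≈ 36.45°

Here n₂/n₁ = 1.587/2.149 = 0.7385, and Brewster's law gives tan θ_B = n₂/n₁. Taking the arctangent, θ_B = 36.45°.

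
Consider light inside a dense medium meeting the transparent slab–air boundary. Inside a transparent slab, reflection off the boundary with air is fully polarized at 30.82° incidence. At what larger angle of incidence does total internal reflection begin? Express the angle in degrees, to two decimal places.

θ_c ≈ 36.63°

n₂/n₁ = tan 30.82° = 0.5966; the critical angle satisfies sin θ_c = n₂/n₁.
θ_c = arcsin(0.5966) = 36.63°.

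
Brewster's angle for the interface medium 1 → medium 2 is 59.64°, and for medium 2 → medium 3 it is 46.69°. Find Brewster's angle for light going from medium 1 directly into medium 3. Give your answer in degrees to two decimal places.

tan θ_B(1→2) = n₂/n₁ = tan 59.64° = 1.7072.
tan θ_B(2→3) = n₃/n₂ = tan 46.69° = 1.0608.
Multiplying, n₃/n₁ = 1.7072 × 1.0608 = 1.8110, and θ_B(1→3) = arctan 1.8110 = 61.09°.

θ_B ≈ 61.09°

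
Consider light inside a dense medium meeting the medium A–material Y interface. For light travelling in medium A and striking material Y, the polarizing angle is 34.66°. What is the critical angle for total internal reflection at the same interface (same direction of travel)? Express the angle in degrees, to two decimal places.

From Brewster, n₂/n₁ = tan θ_B = tan 34.66° = 0.6914.
Then sin θ_c = n₂/n₁ = 0.6914, so θ_c = arcsin 0.6914 = 43.74°.

θ_c ≈ 43.74°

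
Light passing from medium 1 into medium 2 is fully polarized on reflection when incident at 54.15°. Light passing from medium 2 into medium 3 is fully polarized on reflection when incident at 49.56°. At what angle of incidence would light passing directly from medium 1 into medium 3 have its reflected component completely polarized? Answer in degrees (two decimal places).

θ_B ≈ 58.37°

n₂/n₁ = tan 54.15° = 1.3840 and n₃/n₂ = tan 49.56° = 1.1733.
So n₃/n₁ = (n₂/n₁)(n₃/n₂) = 1.3840 × 1.1733 = 1.6239.
θ_B(1→3) = arctan(1.6239) = 58.37°.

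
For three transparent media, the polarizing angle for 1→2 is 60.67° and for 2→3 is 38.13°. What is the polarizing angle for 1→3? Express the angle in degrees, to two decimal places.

n₂/n₁ = tan 60.67° = 1.7798 and n₃/n₂ = tan 38.13° = 0.7849.
Multiplying, n₃/n₁ = 1.7798 × 0.7849 = 1.3970, and θ_B(1→3) = arctan 1.3970 = 54.41°.

θ_B ≈ 54.41°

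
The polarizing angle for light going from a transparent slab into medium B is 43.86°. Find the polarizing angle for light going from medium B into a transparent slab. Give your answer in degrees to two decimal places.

θ_B' ≈ 46.14°

Reversing the direction swaps n₁ and n₂, so tan θ_B' = 1/tan θ_B and θ_B' = 90° − θ_B.
Hence θ_B' = 90° − 43.86° = 46.14°.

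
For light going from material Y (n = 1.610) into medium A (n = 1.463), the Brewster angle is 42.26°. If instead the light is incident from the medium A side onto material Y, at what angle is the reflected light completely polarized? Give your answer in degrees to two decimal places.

θ_B' ≈ 47.74°

The two Brewster angles are complementary: θ_B' = 90° − θ_B = 90° − 42.26° = 47.74°.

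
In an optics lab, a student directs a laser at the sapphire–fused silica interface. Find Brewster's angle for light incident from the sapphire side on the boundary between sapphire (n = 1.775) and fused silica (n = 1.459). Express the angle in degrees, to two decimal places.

The reflected p-component vanishes when tan θ_B = n₂/n₁.
Here n₂/n₁ = 1.459/1.775 = 0.8220, and Brewster's law gives tan θ_B = n₂/n₁.
So θ_B = arctan 0.8220 = 39.42°.

θ_B ≈ 39.42°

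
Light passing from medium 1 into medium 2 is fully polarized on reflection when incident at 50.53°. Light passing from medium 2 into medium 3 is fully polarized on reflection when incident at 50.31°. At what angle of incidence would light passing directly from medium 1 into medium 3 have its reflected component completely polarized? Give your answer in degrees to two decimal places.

tan θ_B(1→2) = n₂/n₁ = tan 50.53° = 1.2144.
tan θ_B(2→3) = n₃/n₂ = tan 50.31° = 1.2049.
So n₃/n₁ = (n₂/n₁)(n₃/n₂) = 1.2144 × 1.2049 = 1.4633.
θ_B(1→3) = arctan(1.4633) = 55.65°.

θ_B ≈ 55.65°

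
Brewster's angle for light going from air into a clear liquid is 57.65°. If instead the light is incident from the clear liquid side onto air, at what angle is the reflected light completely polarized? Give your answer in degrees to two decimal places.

tan θ_B' = n₁/n₂ = 1/tan θ_B, so θ_B' = 90° − θ_B.
θ_B' = 90° − 57.65° = 32.35°.

θ_B' ≈ 32.35°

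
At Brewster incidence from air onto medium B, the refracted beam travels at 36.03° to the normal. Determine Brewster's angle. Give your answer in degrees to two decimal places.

Since the reflected and refracted rays are at right angles at the polarizing angle, θ_B + θ_t = 90°.
θ_B = 90° − 36.03° = 53.97°.

θ_B ≈ 53.97°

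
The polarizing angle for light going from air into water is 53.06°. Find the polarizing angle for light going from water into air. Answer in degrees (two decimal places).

θ_B' ≈ 36.94°

tan θ_B' = n₁/n₂ = 1/tan θ_B, so θ_B' = 90° − θ_B.
θ_B' = 90° − 53.06° = 36.94°.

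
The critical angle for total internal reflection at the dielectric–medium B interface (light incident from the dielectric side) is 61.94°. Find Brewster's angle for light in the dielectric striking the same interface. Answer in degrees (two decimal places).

sin θ_c = n₂/n₁, so n₂/n₁ = sin 61.94° = 0.8825.
Brewster: tan θ_B = n₂/n₁ = 0.8825.
θ_B = arctan(0.8825) = 41.43°.

θ_B ≈ 41.43°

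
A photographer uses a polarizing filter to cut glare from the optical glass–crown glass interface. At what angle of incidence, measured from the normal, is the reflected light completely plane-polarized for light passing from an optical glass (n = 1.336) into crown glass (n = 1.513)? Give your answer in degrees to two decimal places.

Here n₂/n₁ = 1.513/1.336 = 1.1325, and Brewster's law gives tan θ_B = n₂/n₁.
θ_B = arctan(1.1325) = 48.56°.

θ_B ≈ 48.56°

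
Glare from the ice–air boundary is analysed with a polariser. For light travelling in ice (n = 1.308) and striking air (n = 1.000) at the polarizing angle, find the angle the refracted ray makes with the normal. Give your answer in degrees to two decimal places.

tan θ_B = n₂/n₁ = 1.000/1.308 = 0.7645, so θ_B = 37.40°.
At Brewster's angle the reflected and refracted rays are perpendicular, so θ_t = 90° − θ_B = 90° − 37.40° = 52.60°.

θ_t ≈ 52.60°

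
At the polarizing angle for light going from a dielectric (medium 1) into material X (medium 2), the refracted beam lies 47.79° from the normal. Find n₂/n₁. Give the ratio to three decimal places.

n₂/n₁ ≈ 0.907

θ_B + θ_t = 90°, so θ_B = 90° − 47.79° = 42.21°.
Then n₂/n₁ = tan θ_B = tan 42.21° = 0.907.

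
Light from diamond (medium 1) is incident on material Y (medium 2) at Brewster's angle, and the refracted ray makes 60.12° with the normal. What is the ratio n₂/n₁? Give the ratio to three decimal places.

n₂/n₁ ≈ 0.575

At Brewster incidence θ_B = 90° − θ_t = 90° − 60.12° = 29.88°.
tan θ_B = n₂/n₁, so n₂/n₁ = tan 29.88° = 0.575.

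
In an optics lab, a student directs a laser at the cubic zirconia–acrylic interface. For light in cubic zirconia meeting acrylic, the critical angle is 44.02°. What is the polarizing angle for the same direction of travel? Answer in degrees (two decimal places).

θ_B ≈ 34.80°

sin θ_c = n₂/n₁, so n₂/n₁ = sin 44.02° = 0.6949.
Brewster: tan θ_B = n₂/n₁ = 0.6949.
θ_B = arctan(0.6949) = 34.80°.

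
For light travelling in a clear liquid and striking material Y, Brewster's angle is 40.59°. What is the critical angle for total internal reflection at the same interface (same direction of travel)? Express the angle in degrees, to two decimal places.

θ_c ≈ 58.96°

tan θ_B = n₂/n₁ = tan 40.59° = 0.8568.
Total internal reflection: sin θ_c = n₂/n₁ = 0.8568.
θ_c = arcsin(0.8568) = 58.96°.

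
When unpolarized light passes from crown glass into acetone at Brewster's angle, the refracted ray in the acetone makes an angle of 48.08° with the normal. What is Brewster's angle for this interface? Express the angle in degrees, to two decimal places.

θ_B ≈ 41.92°

Since the reflected and refracted rays are at right angles at the polarizing angle, θ_B + θ_t = 90°.
θ_B = 90° − 48.08° = 41.92°.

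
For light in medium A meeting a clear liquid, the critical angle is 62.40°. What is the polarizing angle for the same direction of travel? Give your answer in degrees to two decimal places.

n₂/n₁ = sin θ_c = sin 62.40° = 0.8862.
tan θ_B equals the same ratio, so θ_B = arctan(0.8862) = 41.55°.

θ_B ≈ 41.55°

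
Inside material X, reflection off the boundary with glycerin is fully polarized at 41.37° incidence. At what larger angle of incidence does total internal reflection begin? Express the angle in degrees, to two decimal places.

θ_c ≈ 61.73°

n₂/n₁ = tan 41.37° = 0.8807; the critical angle satisfies sin θ_c = n₂/n₁.
θ_c = arcsin(0.8807) = 61.73°.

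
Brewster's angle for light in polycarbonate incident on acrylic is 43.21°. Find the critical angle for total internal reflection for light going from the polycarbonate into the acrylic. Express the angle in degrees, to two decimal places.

θ_c ≈ 69.95°

n₂/n₁ = tan 43.21° = 0.9394; the critical angle satisfies sin θ_c = n₂/n₁.
θ_c = arcsin(0.9394) = 69.95°.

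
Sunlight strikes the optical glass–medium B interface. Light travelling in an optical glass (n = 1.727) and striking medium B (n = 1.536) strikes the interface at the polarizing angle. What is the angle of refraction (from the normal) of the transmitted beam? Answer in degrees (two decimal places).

tan θ_B = n₂/n₁ = 1.536/1.727 = 0.8894, so θ_B = 41.65°.
The refracted ray is perpendicular to the reflected ray, so θ_t = 90° − θ_B = 48.35°.

θ_t ≈ 48.35°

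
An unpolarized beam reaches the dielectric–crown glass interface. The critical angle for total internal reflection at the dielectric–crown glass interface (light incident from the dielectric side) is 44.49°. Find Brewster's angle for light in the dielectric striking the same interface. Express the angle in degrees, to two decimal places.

sin θ_c = n₂/n₁, so n₂/n₁ = sin 44.49° = 0.7008.
Brewster: tan θ_B = n₂/n₁ = 0.7008.
θ_B = arctan(0.7008) = 35.02°.

θ_B ≈ 35.02°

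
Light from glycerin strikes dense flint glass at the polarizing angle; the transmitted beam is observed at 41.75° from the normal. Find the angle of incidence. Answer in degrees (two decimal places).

Brewster's condition makes the reflected and refracted beams perpendicular: θ_B + θ_t = 90°.
So θ_B = 90° − θ_t = 90° − 41.75° = 48.25°.

θ_B ≈ 48.25°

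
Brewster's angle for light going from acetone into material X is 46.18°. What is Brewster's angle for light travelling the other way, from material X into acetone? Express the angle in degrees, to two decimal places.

tan θ_B' = n₁/n₂ = 1/tan θ_B, so θ_B' = 90° − θ_B.
θ_B' = 90° − 46.18° = 43.82°.

θ_B' ≈ 43.82°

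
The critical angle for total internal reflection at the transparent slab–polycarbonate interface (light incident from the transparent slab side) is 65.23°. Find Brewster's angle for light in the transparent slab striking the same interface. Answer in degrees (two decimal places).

sin θ_c = n₂/n₁, so n₂/n₁ = sin 65.23° = 0.9080.
Brewster: tan θ_B = n₂/n₁ = 0.9080.
θ_B = arctan(0.9080) = 42.24°.

θ_B ≈ 42.24°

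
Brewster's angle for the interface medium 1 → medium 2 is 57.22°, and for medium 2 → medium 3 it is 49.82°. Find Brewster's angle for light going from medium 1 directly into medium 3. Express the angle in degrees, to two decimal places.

θ_B ≈ 61.46°

Each Brewster angle gives a ratio: n₂/n₁ = tan 57.22° = 1.5529, n₃/n₂ = tan 49.82° = 1.1842.
Multiplying, n₃/n₁ = 1.5529 × 1.1842 = 1.8389, and θ_B(1→3) = arctan 1.8389 = 61.46°.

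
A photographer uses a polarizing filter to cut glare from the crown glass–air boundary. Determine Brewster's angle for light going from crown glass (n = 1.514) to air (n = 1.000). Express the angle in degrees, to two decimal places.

At Brewster's angle the reflected and refracted rays are perpendicular, which with Snell's law gives tan θ_B = n₂/n₁.
Brewster's condition: tan θ_B = n₂/n₁ = 1.000/1.514 = 0.6605. Taking the arctangent, θ_B = 33.44°.

θ_B ≈ 33.44°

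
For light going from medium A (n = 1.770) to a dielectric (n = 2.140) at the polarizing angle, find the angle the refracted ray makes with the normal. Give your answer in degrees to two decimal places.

tan θ_B = n₂/n₁ = 2.140/1.770 = 1.2090, so θ_B = 50.41°.
The refracted ray is perpendicular to the reflected ray, so θ_t = 90° − θ_B = 39.59°.

θ_t ≈ 39.59°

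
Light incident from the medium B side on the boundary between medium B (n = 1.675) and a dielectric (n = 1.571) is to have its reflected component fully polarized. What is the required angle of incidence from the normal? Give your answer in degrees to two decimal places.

θ_B ≈ 43.16°

Brewster's condition: tan θ_B = n₂/n₁ = 1.571/1.675 = 0.9379.
θ_B = arctan(0.9379) = 43.16°.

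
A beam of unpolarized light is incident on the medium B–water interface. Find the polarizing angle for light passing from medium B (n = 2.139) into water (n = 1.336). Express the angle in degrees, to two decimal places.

θ_B ≈ 31.99°

Brewster's condition: tan θ_B = n₂/n₁ = 1.336/2.139 = 0.6246. Taking the arctangent, θ_B = 31.99°.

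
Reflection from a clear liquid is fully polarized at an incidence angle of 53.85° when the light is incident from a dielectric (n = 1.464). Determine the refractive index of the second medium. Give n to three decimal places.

n ≈ 2.004

Brewster's law: tan θ_B = n₂/n₁ (light incident in a dielectric, refracted into a clear liquid).
n₂ = n₁ tan θ_B = 1.464 × tan 53.85° = 2.004.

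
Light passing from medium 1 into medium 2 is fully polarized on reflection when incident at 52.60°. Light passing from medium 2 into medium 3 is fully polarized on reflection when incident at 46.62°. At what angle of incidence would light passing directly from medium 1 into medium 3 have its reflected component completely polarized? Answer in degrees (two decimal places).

θ_B ≈ 54.15°

n₂/n₁ = tan 52.60° = 1.3079 and n₃/n₂ = tan 46.62° = 1.0582.
n₃/n₁ = 1.3841. Then tan θ_B(1→3) = n₃/n₁, so θ_B(1→3) = arctan(1.3841) = 54.15°.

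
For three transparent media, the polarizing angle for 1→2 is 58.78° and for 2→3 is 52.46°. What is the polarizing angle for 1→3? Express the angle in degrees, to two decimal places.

θ_B ≈ 65.03°

Each Brewster angle gives a ratio: n₂/n₁ = tan 58.78° = 1.6499, n₃/n₂ = tan 52.46° = 1.3013.
So n₃/n₁ = (n₂/n₁)(n₃/n₂) = 1.6499 × 1.3013 = 2.1471.
θ_B(1→3) = arctan(2.1471) = 65.03°.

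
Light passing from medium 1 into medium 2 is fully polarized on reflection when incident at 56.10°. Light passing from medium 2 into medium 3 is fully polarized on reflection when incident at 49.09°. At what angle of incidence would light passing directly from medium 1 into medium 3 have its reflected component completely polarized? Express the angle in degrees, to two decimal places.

θ_B ≈ 59.79°

n₂/n₁ = tan 56.10° = 1.4882 and n₃/n₂ = tan 49.09° = 1.1540.
n₃/n₁ = 1.7174. Then tan θ_B(1→3) = n₃/n₁, so θ_B(1→3) = arctan(1.7174) = 59.79°.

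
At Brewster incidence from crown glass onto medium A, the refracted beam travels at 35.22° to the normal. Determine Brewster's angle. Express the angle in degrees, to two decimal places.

θ_B ≈ 54.78°

Brewster's condition makes the reflected and refracted beams perpendicular: θ_B + θ_t = 90°.
θ_B = 90° − 35.22° = 54.78°.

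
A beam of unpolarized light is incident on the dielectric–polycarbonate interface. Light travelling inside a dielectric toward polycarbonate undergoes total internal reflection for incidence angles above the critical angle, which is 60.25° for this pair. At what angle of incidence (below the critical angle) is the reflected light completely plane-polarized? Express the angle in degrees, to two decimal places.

θ_B ≈ 40.96°

sin θ_c = n₂/n₁, so n₂/n₁ = sin 60.25° = 0.8682.
Brewster: tan θ_B = n₂/n₁ = 0.8682.
θ_B = arctan(0.8682) = 40.96°.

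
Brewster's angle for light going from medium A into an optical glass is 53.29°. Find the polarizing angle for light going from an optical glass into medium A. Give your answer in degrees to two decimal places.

tan θ_B' = n₁/n₂ = 1/tan θ_B, so θ_B' = 90° − θ_B.
θ_B' = 90° − 53.29° = 36.71°.

θ_B' ≈ 36.71°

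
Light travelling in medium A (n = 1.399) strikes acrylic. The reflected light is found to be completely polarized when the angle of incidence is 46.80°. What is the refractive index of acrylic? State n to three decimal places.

Brewster's law: tan θ_B = n₂/n₁ (light incident in medium A, refracted into acrylic).
n₂ = n₁ tan θ_B = 1.399 × tan 46.80° = 1.490.

n ≈ 1.490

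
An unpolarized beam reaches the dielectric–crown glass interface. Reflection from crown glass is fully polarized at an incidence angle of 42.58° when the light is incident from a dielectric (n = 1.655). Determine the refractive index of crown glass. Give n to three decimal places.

n ≈ 1.521

Full polarization of the reflected beam means tan θ_B = n₂/n₁, where n₁ is the incident medium (a dielectric).
n₂ = n₁ tan θ_B = 1.655 × tan 42.58° = 1.521.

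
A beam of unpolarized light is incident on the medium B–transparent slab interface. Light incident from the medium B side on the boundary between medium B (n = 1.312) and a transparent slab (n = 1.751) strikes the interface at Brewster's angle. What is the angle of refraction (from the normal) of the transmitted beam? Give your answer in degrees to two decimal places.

θ_t ≈ 36.84°

tan θ_B = n₂/n₁ = 1.751/1.312 = 1.3346, so θ_B = 53.16°.
At Brewster's angle the reflected and refracted rays are perpendicular, so θ_t = 90° − θ_B = 90° − 53.16° = 36.84°.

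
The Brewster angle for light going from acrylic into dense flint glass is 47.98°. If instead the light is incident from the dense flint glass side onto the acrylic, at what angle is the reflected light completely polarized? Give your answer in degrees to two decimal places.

Reversing the direction swaps n₁ and n₂, so tan θ_B' = 1/tan θ_B and θ_B' = 90° − θ_B.
Hence θ_B' = 90° − 47.98° = 42.02°.

θ_B' ≈ 42.02°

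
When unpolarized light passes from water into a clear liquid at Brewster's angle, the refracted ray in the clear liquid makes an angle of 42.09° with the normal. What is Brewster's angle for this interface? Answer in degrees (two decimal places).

At Brewster's angle the reflected and refracted rays are perpendicular, so θ_B + θ_t = 90°.
θ_B = 90° − 42.09° = 47.91°.

θ_B ≈ 47.91°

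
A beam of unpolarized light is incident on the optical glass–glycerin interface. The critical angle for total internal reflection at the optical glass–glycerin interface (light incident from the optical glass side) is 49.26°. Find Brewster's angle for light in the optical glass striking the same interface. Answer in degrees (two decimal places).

n₂/n₁ = sin θ_c = sin 49.26° = 0.7577.
tan θ_B equals the same ratio, so θ_B = arctan(0.7577) = 37.15°.

θ_B ≈ 37.15°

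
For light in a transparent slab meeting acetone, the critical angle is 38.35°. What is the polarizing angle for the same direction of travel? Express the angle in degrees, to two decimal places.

θ_B ≈ 31.82°

sin θ_c = n₂/n₁, so n₂/n₁ = sin 38.35° = 0.6205.
Brewster: tan θ_B = n₂/n₁ = 0.6205.
θ_B = arctan(0.6205) = 31.82°.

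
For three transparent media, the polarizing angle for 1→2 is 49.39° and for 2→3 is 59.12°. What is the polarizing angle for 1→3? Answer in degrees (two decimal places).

θ_B ≈ 62.85°

Each Brewster angle gives a ratio: n₂/n₁ = tan 49.39° = 1.1663, n₃/n₂ = tan 59.12° = 1.6722.
n₃/n₁ = 1.9503. Then tan θ_B(1→3) = n₃/n₁, so θ_B(1→3) = arctan(1.9503) = 62.85°.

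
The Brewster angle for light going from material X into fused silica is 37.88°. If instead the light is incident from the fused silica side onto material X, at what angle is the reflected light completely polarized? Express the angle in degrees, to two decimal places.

The two Brewster angles are complementary: θ_B' = 90° − θ_B = 90° − 37.88° = 52.12°.

θ_B' ≈ 52.12°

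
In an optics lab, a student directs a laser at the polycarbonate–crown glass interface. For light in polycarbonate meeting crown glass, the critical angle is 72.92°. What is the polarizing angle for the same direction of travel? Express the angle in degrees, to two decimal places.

θ_B ≈ 43.71°

sin θ_c = n₂/n₁, so n₂/n₁ = sin 72.92° = 0.9559.
Brewster: tan θ_B = n₂/n₁ = 0.9559.
θ_B = arctan(0.9559) = 43.71°.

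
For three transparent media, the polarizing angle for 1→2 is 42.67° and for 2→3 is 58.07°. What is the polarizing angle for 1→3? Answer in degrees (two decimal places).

tan θ_B(1→2) = n₂/n₁ = tan 42.67° = 0.9218.
tan θ_B(2→3) = n₃/n₂ = tan 58.07° = 1.6047.
n₃/n₁ = 1.4792. Then tan θ_B(1→3) = n₃/n₁, so θ_B(1→3) = arctan(1.4792) = 55.94°.

θ_B ≈ 55.94°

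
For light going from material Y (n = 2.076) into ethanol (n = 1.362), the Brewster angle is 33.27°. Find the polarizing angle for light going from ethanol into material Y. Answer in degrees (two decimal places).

The two Brewster angles are complementary: θ_B' = 90° − θ_B = 90° − 33.27° = 56.73°.

θ_B' ≈ 56.73°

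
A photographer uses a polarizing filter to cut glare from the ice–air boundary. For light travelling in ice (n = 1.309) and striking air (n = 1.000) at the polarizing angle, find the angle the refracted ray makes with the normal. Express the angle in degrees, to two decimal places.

θ_B = arctan(n₂/n₁) = arctan(1.000/1.309) = 37.38°.
Since θ_B + θ_t = 90° at Brewster incidence, θ_t = 90° − 37.38° = 52.62°.

θ_t ≈ 52.62°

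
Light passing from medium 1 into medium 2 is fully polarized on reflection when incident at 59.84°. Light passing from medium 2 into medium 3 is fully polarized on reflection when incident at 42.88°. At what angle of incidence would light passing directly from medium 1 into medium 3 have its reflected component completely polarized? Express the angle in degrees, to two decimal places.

n₂/n₁ = tan 59.84° = 1.7209 and n₃/n₂ = tan 42.88° = 0.9286.
Multiplying, n₃/n₁ = 1.7209 × 0.9286 = 1.5981, and θ_B(1→3) = arctan 1.5981 = 57.96°.

θ_B ≈ 57.96°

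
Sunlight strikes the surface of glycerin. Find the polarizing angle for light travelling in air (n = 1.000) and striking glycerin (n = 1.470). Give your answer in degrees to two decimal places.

Brewster's condition: tan θ_B = n₂/n₁ = 1.470/1.000 = 1.4700.
θ_B = arctan(1.4700) = 55.77°.

θ_B ≈ 55.77°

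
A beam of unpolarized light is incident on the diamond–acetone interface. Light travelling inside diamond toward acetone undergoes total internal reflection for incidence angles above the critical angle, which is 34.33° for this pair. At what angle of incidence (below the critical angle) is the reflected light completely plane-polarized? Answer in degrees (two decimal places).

sin θ_c = n₂/n₁, so n₂/n₁ = sin 34.33° = 0.5640.
Brewster: tan θ_B = n₂/n₁ = 0.5640.
θ_B = arctan(0.5640) = 29.42°.

θ_B ≈ 29.42°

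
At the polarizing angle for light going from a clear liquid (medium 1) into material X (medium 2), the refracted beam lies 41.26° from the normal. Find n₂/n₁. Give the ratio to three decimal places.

At Brewster incidence θ_B = 90° − θ_t = 90° − 41.26° = 48.74°.
tan θ_B = n₂/n₁, so n₂/n₁ = tan 48.74° = 1.140.

n₂/n₁ ≈ 1.140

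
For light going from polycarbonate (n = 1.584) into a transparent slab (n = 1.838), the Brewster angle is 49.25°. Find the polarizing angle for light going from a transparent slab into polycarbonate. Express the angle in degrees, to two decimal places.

θ_B' ≈ 40.75°

tan θ_B' = n₁/n₂ = 1/tan θ_B, so θ_B' = 90° − θ_B.
θ_B' = 90° − 49.25° = 40.75°.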